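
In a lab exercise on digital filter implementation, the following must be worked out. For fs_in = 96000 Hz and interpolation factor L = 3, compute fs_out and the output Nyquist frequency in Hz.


Step 1 — output sample rate after interpolation by L:
fs_out = L * fs_in = 3 * 96000 = 288000 Hz

Step 2 — Nyquist frequency of the output stream:
f_Nyq = fs_out / 2 = 288000 / 2 = 144000.0 Hz

fs_out = 288000 Hz; f_Nyquist = 144000.0 Hz


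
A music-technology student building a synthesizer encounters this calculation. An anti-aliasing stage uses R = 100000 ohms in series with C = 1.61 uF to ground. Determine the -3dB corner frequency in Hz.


Cutoff frequency of a first-order RC filter:
fc = 1 / (2 * pi * R * C)
C = 1.61 uF = 1.61e-06 F
fc = 1 / (2 * pi * 100000 * 1.61e-06)
   = 1 / 1.0115928344559
   = 0.98854 Hz

0.98854 Hz


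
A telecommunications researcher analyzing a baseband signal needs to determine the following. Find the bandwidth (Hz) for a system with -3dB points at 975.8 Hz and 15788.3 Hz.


Bandwidth is the difference of -3dB frequencies:
BW = f_high - f_low
   = 15788.3 - 975.8
   = 14812.5 Hz

14812.5 Hz


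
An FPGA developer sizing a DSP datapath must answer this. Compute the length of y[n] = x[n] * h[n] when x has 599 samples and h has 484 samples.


Linear convolution output length:
L = N + M - 1
  = 599 + 484 - 1
  = 1082 samples

1082


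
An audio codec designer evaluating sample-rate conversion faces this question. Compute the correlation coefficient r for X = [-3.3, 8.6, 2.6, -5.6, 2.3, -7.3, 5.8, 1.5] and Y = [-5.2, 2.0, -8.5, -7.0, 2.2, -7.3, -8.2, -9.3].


Pearson correlation coefficient (population):
r = cov(X,Y) / (std(X) * std(Y))
Mean X = 0.575, Mean Y = -5.1625
Cov(X,Y) = 9.005937
Std(X) = 5.181638, Std(Y) = 4.343656
r = 0.4001

0.4001


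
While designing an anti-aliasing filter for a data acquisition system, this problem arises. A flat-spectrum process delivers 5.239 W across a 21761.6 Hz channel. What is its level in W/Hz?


Power spectral density:
PSD = P / BW
    = 5.239 / 21761.6
    = 0.00024075 W/Hz

0.00024075 W/Hz


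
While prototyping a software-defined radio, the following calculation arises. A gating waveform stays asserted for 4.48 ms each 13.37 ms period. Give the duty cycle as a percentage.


Duty cycle as a percentage:
DC = (t_on / T) * 100
   = (4.48 / 13.37) * 100
   = 0.335079 * 100
   = 33.51 %

33.51 %


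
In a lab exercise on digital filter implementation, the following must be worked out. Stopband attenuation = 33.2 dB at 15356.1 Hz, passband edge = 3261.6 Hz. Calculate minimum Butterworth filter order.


Butterworth filter order formula:
n = log10(10^(A/10) - 1) / (2 * log10(f_stop/f_pass))
10^(33.2/10) - 1 = 2088.2961
f_stop/f_pass = 15356.1 / 3261.6 = 4.7081
n = 2.467 -> ceil = 3

3


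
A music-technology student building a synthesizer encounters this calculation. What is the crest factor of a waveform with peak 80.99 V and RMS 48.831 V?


Crest factor is the ratio of peak to RMS:
CF = V_peak / V_rms
   = 80.99 / 48.831
   = 1.6586

1.6586


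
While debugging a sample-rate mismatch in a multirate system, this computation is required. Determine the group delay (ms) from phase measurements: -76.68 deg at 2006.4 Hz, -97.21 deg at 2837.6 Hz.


Group delay from phase difference:
tau = -d(phi)/d(omega)
d(phi) = -20.53 deg = -0.358316 rad
d(omega) = 2*pi*(2837.6 - 2006.4) = 5222.5836 rad/s
tau = -(-0.358316) / 5222.5836
    = 0.0686 ms

0.0686 ms


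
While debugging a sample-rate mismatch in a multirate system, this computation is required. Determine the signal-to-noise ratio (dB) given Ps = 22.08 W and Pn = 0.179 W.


SNR in decibels:
SNR = 10 * log10(Ps / Pn)
    = 10 * log10(22.08 / 0.179)
    = 10 * log10(123.352)
    = 10 * 2.0911
    = 20.91 dB

20.91 dB


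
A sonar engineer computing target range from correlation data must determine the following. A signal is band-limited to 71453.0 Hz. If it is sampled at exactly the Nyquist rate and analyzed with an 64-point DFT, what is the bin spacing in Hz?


Step 1 — Nyquist sampling rate:
fs = 2 * fmax = 2 * 71453.0 = 142906.0 Hz

Step 2 — DFT bin spacing:
df = fs / N = 142906.0 / 64 = 2232.9062 Hz

2232.9062 Hz


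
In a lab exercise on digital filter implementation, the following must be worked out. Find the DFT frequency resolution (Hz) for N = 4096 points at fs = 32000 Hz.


DFT frequency resolution:
df = fs / N
   = 32000 / 4096
   = 7.8125 Hz

7.8125 Hz


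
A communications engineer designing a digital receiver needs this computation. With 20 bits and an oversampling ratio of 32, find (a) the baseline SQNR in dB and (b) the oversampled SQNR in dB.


Step 1 — baseline SQNR at Nyquist:
SQNR_base = 6.02*N + 1.76
          = 6.02*20 + 1.76
          = 122.16 dB

Step 2 — oversampling processing gain:
G = 10*log10(OSR) = 10*log10(32) = 15.05 dB

Step 3 — total:
SQNR_total = 122.16 + 15.05 = 137.21 dB

Base SQNR = 122.16 dB; oversampled SQNR = 137.21 dB


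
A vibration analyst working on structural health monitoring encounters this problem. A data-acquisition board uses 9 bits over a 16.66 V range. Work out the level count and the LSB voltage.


Step 1 — number of quantization levels:
L = 2^N = 2^9 = 512

Step 2 — LSB step size:
delta = Vfs / L
      = 16.66 / 512
      = 0.03253906 V

Levels = 512; step size = 0.03253906 V


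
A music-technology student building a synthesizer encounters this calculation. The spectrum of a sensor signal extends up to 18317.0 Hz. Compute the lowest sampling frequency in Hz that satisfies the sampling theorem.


The Nyquist rate is twice the maximum frequency component.
fs_min = 2 * fmax
      = 2 * 18317.0
      = 36634.0 Hz

36634.0


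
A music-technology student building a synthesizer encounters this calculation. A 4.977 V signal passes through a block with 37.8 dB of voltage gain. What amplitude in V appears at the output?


Output voltage from dB gain:
V_out = V_in * 10^(gain_dB / 20)
      = 4.977 * 10^(37.8 / 20)
      = 4.977 * 77.624712
      = 386.3382 V

386.3382 V


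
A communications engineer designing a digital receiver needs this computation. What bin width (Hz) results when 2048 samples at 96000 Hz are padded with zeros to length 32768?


Frequency resolution after zero-padding:
N_padded = 2048 * 16 = 32768
df = fs / N_padded
   = 96000 / 32768
   = 2.9297 Hz

2.9297 Hz


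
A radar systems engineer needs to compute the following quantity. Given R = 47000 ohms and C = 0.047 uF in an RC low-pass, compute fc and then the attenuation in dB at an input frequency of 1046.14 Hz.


Step 1 — cutoff frequency:
fc = 1 / (2*pi*R*C)
C = 0.047 uF = 4.7e-08 F
fc = 1 / (2*pi*47000*4.7e-08)
   = 72.0484 Hz

Step 2 — magnitude at f = 1046.14 Hz:
|H(f)| = 1 / sqrt(1 + (f/fc)^2)
f/fc = 1046.14 / 72.0484 = 14.519962
|H| = 1 / sqrt(1 + 210.829296) = 0.0687079
|H|_dB = 20*log10(0.0687079) = -23.26 dB

fc = 72.0484 Hz; |H(1046.14 Hz)| = -23.26 dB


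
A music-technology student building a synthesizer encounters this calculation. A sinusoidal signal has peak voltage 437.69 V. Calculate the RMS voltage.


RMS voltage for a sinusoidal waveform:
V_rms = V_peak / sqrt(2)
      = 437.69 / 1.414214
      = 309.494 V

309.494 V


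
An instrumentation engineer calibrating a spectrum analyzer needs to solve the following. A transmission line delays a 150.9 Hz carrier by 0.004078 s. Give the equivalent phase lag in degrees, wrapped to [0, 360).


Phase shift from frequency and time delay:
phi = 360 * f * t_delay
    = 360 * 150.9 * 0.004078
    = 221.53 degrees
    mod 360 = 221.53 degrees

221.53 degrees


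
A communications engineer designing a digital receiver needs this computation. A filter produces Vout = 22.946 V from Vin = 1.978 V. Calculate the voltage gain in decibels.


Voltage gain in dB:
G = 20 * log10(Vout / Vin)
  = 20 * log10(22.946 / 1.978)
  = 20 * log10(11.600607)
  = 20 * 1.064481
  = 21.29 dB

21.29 dB


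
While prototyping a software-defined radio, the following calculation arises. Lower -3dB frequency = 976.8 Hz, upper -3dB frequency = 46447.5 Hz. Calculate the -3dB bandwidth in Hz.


Bandwidth is the difference of -3dB frequencies:
BW = f_high - f_low
   = 46447.5 - 976.8
   = 45470.7 Hz

45470.7 Hz


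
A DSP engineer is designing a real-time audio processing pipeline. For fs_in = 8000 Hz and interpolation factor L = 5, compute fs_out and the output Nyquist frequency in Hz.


Step 1 — output sample rate after interpolation by L:
fs_out = L * fs_in = 5 * 8000 = 40000 Hz

Step 2 — Nyquist frequency of the output stream:
f_Nyq = fs_out / 2 = 40000 / 2 = 20000.0 Hz

fs_out = 40000 Hz; f_Nyquist = 20000.0 Hz


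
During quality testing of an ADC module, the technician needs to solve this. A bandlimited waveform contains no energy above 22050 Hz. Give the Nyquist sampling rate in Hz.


The Nyquist rate is twice the maximum frequency component.
fs_min = 2 * fmax
      = 2 * 22050
      = 44100 Hz

44100


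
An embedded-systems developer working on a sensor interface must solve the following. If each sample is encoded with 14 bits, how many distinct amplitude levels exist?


Number of quantization levels = 2^N
= 2^14
= 16384

16384


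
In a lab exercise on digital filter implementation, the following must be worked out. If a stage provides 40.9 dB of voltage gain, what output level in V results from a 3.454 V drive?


Output voltage from dB gain:
V_out = V_in * 10^(gain_dB / 20)
      = 3.454 * 10^(40.9 / 20)
      = 3.454 * 110.917482
      = 383.109 V

383.109 V


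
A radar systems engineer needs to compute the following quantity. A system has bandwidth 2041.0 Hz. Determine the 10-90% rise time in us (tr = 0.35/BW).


Rise time from bandwidth relationship:
tr = 0.35 / BW
   = 0.35 / 2041.0
   = 0.0001714845664 s
   = 171.4846 us

171.4846 us


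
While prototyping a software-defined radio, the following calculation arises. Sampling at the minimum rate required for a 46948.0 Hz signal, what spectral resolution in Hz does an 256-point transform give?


Step 1 — Nyquist sampling rate:
fs = 2 * fmax = 2 * 46948.0 = 93896.0 Hz

Step 2 — DFT bin spacing:
df = fs / N = 93896.0 / 256 = 366.7812 Hz

366.7812 Hz


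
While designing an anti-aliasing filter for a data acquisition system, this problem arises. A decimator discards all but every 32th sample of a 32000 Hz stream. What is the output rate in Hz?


Decimation reduces the sample rate:
fs_out = fs_in / M
       = 32000 / 32
       = 1000.0 Hz

1000.0 Hz


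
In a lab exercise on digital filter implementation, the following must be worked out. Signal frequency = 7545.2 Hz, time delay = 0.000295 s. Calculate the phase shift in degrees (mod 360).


Phase shift from frequency and time delay:
phi = 360 * f * t_delay
    = 360 * 7545.2 * 0.000295
    = 801.3 degrees
    mod 360 = 81.3 degrees

81.3 degrees


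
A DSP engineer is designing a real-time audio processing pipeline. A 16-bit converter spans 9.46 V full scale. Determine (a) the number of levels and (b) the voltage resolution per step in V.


Step 1 — number of quantization levels:
L = 2^N = 2^16 = 65536

Step 2 — LSB step size:
delta = Vfs / L
      = 9.46 / 65536
      = 0.00014435 V

Levels = 65536; step size = 0.00014435 V


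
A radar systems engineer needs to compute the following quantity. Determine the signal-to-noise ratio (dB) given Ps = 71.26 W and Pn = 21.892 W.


SNR in decibels:
SNR = 10 * log10(Ps / Pn)
    = 10 * log10(71.26 / 21.892)
    = 10 * log10(3.2551)
    = 10 * 0.5126
    = 5.13 dB

5.13 dB


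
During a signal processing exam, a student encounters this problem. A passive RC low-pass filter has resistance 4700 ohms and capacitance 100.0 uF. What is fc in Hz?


Cutoff frequency of a first-order RC filter:
fc = 1 / (2 * pi * R * C)
C = 100.0 uF = 0.0001 F
fc = 1 / (2 * pi * 4700 * 0.0001)
   = 1 / 2.9530970943744
   = 0.338628 Hz

0.338628 Hz


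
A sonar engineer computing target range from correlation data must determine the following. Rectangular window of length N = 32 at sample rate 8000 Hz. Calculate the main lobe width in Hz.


Main lobe width for a rectangular window:
Width = 2 * fs / N
      = 2 * 8000 / 32
      = 16000 / 32
      = 500.0 Hz

500.0 Hz


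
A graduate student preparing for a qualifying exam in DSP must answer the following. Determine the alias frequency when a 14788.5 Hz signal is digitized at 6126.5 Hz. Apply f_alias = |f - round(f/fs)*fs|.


Compute the nearest integer multiple of fs to the signal:
n = round(14788.5 / 6126.5) = 2
f_alias = |14788.5 - 2 * 6126.5|
        = |14788.5 - 12253.0|
        = 2535.5 Hz

2535.5


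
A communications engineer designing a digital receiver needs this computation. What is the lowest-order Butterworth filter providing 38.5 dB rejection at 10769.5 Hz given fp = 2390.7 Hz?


Butterworth filter order formula:
n = log10(10^(A/10) - 1) / (2 * log10(f_stop/f_pass))
10^(38.5/10) - 1 = 7078.4578
f_stop/f_pass = 10769.5 / 2390.7 = 4.5047
n = 2.9449 -> ceil = 3

3


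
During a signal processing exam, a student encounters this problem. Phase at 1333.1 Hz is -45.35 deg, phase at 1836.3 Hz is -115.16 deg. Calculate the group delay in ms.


Group delay from phase difference:
tau = -d(phi)/d(omega)
d(phi) = -69.81 deg = -1.218414 rad
d(omega) = 2*pi*(1836.3 - 1333.1) = 3161.6988 rad/s
tau = -(-1.218414) / 3161.6988
    = 0.3854 ms

0.3854 ms


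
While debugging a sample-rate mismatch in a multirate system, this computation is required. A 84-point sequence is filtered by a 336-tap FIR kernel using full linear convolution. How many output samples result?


Linear convolution output length:
L = N + M - 1
  = 84 + 336 - 1
  = 419 samples

419


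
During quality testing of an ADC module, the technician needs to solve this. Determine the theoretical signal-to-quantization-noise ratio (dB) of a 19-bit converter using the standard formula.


Theoretical SNR for a full-scale sinusoid:
SNR = 6.02 * N + 1.76
    = 6.02 * 19 + 1.76
    = 114.38 + 1.76
    = 116.14 dB

116.14 dB


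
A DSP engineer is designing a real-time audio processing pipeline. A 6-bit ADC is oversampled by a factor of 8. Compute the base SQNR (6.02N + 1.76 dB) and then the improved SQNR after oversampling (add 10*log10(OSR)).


Step 1 — baseline SQNR at Nyquist:
SQNR_base = 6.02*N + 1.76
          = 6.02*6 + 1.76
          = 37.88 dB

Step 2 — oversampling processing gain:
G = 10*log10(OSR) = 10*log10(8) = 9.03 dB

Step 3 — total:
SQNR_total = 37.88 + 9.03 = 46.91 dB

Base SQNR = 37.88 dB; oversampled SQNR = 46.91 dB


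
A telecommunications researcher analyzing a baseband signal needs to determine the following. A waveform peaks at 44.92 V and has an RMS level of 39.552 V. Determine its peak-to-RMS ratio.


Crest factor is the ratio of peak to RMS:
CF = V_peak / V_rms
   = 44.92 / 39.552
   = 1.1357

1.1357


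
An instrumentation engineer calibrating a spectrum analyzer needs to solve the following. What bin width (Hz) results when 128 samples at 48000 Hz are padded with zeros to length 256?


Frequency resolution after zero-padding:
N_padded = 128 * 2 = 256
df = fs / N_padded
   = 48000 / 256
   = 187.5 Hz

187.5 Hz


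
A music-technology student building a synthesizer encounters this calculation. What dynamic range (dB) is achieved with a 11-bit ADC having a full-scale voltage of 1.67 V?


Dynamic range from full-scale to LSB:
V_min = V_max / 2^bits = 1.67 / 2^11
DR = 20 * log10(V_max / V_min)
   = 20 * log10(2^11)
   = 20 * 11 * log10(2)
   = 66.23 dB

66.23 dB


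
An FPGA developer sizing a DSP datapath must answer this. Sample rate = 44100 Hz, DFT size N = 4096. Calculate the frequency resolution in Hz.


DFT frequency resolution:
df = fs / N
   = 44100 / 4096
   = 10.7666 Hz

10.7666 Hz


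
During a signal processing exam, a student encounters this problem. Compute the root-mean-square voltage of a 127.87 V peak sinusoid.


RMS voltage for a sinusoidal waveform:
V_rms = V_peak / sqrt(2)
      = 127.87 / 1.414214
      = 90.418 V

90.418 V


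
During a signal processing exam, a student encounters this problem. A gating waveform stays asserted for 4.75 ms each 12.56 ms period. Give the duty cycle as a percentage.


Duty cycle as a percentage:
DC = (t_on / T) * 100
   = (4.75 / 12.56) * 100
   = 0.378185 * 100
   = 37.82 %

37.82 %


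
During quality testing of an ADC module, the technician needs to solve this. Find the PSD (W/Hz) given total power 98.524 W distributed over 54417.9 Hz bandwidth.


Power spectral density:
PSD = P / BW
    = 98.524 / 54417.9
    = 0.00181051 W/Hz

0.00181051 W/Hz


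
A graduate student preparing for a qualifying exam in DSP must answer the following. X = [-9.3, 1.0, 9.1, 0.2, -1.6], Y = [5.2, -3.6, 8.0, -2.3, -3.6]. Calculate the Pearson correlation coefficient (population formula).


Pearson correlation coefficient (population):
r = cov(X,Y) / (std(X) * std(Y))
Mean X = -0.12, Mean Y = 0.74
Cov(X,Y) = 5.3168
Std(X) = 5.879252, Std(Y) = 4.889008
r = 0.185

0.185


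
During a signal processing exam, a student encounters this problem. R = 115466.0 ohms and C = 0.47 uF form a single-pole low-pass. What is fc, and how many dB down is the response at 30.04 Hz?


Step 1 — cutoff frequency:
fc = 1 / (2*pi*R*C)
C = 0.47 uF = 4.7e-07 F
fc = 1 / (2*pi*115466.0*4.7e-07)
   = 2.9327 Hz

Step 2 — magnitude at f = 30.04 Hz:
|H(f)| = 1 / sqrt(1 + (f/fc)^2)
f/fc = 30.04 / 2.9327 = 10.243121
|H| = 1 / sqrt(1 + 104.921528) = 0.0971646
|H|_dB = 20*log10(0.0971646) = -20.25 dB

fc = 2.9327 Hz; |H(30.04 Hz)| = -20.25 dB


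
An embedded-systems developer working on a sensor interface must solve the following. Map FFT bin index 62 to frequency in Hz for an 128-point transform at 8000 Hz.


Frequency of DFT bin k:
f_k = k * fs / N
    = 62 * 8000 / 128
    = 496000 / 128
    = 3875.0 Hz

3875.0 Hz


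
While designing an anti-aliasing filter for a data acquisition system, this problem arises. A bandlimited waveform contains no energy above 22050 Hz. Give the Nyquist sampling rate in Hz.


The Nyquist rate is twice the maximum frequency component.
fs_min = 2 * fmax
      = 2 * 22050
      = 44100 Hz

44100


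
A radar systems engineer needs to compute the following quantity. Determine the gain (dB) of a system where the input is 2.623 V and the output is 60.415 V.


Voltage gain in dB:
G = 20 * log10(Vout / Vin)
  = 20 * log10(60.415 / 2.623)
  = 20 * log10(23.032787)
  = 20 * 1.362346
  = 27.25 dB

27.25 dB


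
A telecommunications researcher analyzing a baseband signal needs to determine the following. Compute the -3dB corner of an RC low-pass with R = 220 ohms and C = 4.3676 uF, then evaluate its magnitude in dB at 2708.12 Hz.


Step 1 — cutoff frequency:
fc = 1 / (2*pi*R*C)
C = 4.3676 uF = 4.3676e-06 F
fc = 1 / (2*pi*220*4.3676e-06)
   = 165.636 Hz

Step 2 — magnitude at f = 2708.12 Hz:
|H(f)| = 1 / sqrt(1 + (f/fc)^2)
f/fc = 2708.12 / 165.636 = 16.349827
|H| = 1 / sqrt(1 + 267.316843) = 0.0610486
|H|_dB = 20*log10(0.0610486) = -24.29 dB

fc = 165.636 Hz; |H(2708.12 Hz)| = -24.29 dB


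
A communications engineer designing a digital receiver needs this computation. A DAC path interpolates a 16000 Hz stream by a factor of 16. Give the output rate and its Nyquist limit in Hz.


Step 1 — output sample rate after interpolation by L:
fs_out = L * fs_in = 16 * 16000 = 256000 Hz

Step 2 — Nyquist frequency of the output stream:
f_Nyq = fs_out / 2 = 256000 / 2 = 128000.0 Hz

fs_out = 256000 Hz; f_Nyquist = 128000.0 Hz


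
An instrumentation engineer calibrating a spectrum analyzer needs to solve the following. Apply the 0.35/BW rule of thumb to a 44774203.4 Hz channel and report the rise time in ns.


Rise time from bandwidth relationship:
tr = 0.35 / BW
   = 0.35 / 44774203.4
   = 7.817001162e-09 s
   = 7.817 ns

7.817 ns


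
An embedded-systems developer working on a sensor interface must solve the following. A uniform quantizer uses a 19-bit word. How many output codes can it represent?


Number of quantization levels = 2^N
= 2^19
= 524288

524288


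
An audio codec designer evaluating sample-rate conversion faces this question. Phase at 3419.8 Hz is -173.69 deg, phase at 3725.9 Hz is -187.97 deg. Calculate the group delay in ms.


Group delay from phase difference:
tau = -d(phi)/d(omega)
d(phi) = -14.28 deg = -0.249233 rad
d(omega) = 2*pi*(3725.9 - 3419.8) = 1923.283 rad/s
tau = -(-0.249233) / 1923.283
    = 0.1296 ms

0.1296 ms


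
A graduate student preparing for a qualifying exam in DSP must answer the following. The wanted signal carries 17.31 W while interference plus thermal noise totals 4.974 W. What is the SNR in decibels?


SNR in decibels:
SNR = 10 * log10(Ps / Pn)
    = 10 * log10(17.31 / 4.974)
    = 10 * log10(3.4801)
    = 10 * 0.5416
    = 5.42 dB

5.42 dB


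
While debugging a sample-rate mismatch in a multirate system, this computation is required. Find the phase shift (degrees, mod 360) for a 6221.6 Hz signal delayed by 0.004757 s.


Phase shift from frequency and time delay:
phi = 360 * f * t_delay
    = 360 * 6221.6 * 0.004757
    = 10654.61 degrees
    mod 360 = 214.61 degrees

214.61 degrees


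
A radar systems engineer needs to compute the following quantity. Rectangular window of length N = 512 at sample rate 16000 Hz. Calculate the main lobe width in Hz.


Main lobe width for a rectangular window:
Width = 2 * fs / N
      = 2 * 16000 / 512
      = 32000 / 512
      = 62.5 Hz

62.5 Hz


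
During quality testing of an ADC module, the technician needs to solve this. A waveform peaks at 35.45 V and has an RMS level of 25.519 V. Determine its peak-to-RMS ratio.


Crest factor is the ratio of peak to RMS:
CF = V_peak / V_rms
   = 35.45 / 25.519
   = 1.3892

1.3892


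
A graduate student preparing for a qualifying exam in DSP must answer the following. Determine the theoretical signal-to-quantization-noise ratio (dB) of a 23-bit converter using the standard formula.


Theoretical SNR for a full-scale sinusoid:
SNR = 6.02 * N + 1.76
    = 6.02 * 23 + 1.76
    = 138.46 + 1.76
    = 140.22 dB

140.22 dB


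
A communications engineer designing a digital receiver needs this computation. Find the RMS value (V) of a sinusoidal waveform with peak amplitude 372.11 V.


RMS voltage for a sinusoidal waveform:
V_rms = V_peak / sqrt(2)
      = 372.11 / 1.414214
      = 263.122 V

263.122 V


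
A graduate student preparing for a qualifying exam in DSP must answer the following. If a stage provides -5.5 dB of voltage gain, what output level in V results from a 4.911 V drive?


Output voltage from dB gain:
V_out = V_in * 10^(gain_dB / 20)
      = 4.911 * 10^(-5.5 / 20)
      = 4.911 * 0.530884
      = 2.6072 V

2.6072 V


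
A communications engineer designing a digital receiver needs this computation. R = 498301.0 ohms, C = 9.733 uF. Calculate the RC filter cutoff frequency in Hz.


Cutoff frequency of a first-order RC filter:
fc = 1 / (2 * pi * R * C)
C = 9.733 uF = 9.733e-06 F
fc = 1 / (2 * pi * 498301.0 * 9.733e-06)
   = 1 / 30.473220239221
   = 0.032816 Hz

0.032816 Hz


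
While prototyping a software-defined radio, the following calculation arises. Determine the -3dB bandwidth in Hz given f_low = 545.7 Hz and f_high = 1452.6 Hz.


Bandwidth is the difference of -3dB frequencies:
BW = f_high - f_low
   = 1452.6 - 545.7
   = 906.9 Hz

906.9 Hz


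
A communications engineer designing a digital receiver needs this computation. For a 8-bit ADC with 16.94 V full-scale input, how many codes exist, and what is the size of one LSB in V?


Step 1 — number of quantization levels:
L = 2^N = 2^8 = 256

Step 2 — LSB step size:
delta = Vfs / L
      = 16.94 / 256
      = 0.06617188 V

Levels = 256; step size = 0.06617188 V


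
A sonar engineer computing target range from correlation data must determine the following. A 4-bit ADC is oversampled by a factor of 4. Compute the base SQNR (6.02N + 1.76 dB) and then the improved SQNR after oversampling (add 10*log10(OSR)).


Step 1 — baseline SQNR at Nyquist:
SQNR_base = 6.02*N + 1.76
          = 6.02*4 + 1.76
          = 25.84 dB

Step 2 — oversampling processing gain:
G = 10*log10(OSR) = 10*log10(4) = 6.02 dB

Step 3 — total:
SQNR_total = 25.84 + 6.02 = 31.86 dB

Base SQNR = 25.84 dB; oversampled SQNR = 31.86 dB


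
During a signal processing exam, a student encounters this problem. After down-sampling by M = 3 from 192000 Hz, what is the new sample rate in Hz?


Decimation reduces the sample rate:
fs_out = fs_in / M
       = 192000 / 3
       = 64000.0 Hz

64000.0 Hz


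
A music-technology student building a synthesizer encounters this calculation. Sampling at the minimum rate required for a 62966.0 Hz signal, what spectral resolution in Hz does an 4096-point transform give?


Step 1 — Nyquist sampling rate:
fs = 2 * fmax = 2 * 62966.0 = 125932.0 Hz

Step 2 — DFT bin spacing:
df = fs / N = 125932.0 / 4096 = 30.7451 Hz

30.7451 Hz


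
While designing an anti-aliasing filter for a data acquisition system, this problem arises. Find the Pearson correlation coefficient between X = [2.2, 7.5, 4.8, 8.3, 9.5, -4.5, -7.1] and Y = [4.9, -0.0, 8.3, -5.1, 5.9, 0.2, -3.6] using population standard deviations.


Pearson correlation coefficient (population):
r = cov(X,Y) / (std(X) * std(Y))
Mean X = 2.9571, Mean Y = 1.5143
Cov(X,Y) = 8.236327
Std(X) = 6.008531, Std(Y) = 4.639405
r = 0.2955

0.2955


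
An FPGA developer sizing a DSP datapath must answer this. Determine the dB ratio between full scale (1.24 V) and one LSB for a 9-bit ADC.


Dynamic range from full-scale to LSB:
V_min = V_max / 2^bits = 1.24 / 2^9
DR = 20 * log10(V_max / V_min)
   = 20 * log10(2^9)
   = 20 * 9 * log10(2)
   = 54.19 dB

54.19 dB


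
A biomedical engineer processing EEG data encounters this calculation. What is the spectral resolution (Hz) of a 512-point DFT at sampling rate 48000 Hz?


DFT frequency resolution:
df = fs / N
   = 48000 / 512
   = 93.75 Hz

93.75 Hz


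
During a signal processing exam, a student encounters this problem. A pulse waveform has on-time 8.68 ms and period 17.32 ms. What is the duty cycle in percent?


Duty cycle as a percentage:
DC = (t_on / T) * 100
   = (8.68 / 17.32) * 100
   = 0.501155 * 100
   = 50.12 %

50.12 %


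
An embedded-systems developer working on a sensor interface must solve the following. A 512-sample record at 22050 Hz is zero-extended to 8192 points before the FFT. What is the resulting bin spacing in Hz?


Frequency resolution after zero-padding:
N_padded = 512 * 16 = 8192
df = fs / N_padded
   = 22050 / 8192
   = 2.6917 Hz

2.6917 Hz


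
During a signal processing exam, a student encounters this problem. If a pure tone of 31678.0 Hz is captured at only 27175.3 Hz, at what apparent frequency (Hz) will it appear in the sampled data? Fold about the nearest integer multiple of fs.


Compute the nearest integer multiple of fs to the signal:
n = round(31678.0 / 27175.3) = 1
f_alias = |31678.0 - 1 * 27175.3|
        = |31678.0 - 27175.3|
        = 4502.7 Hz

4502.7


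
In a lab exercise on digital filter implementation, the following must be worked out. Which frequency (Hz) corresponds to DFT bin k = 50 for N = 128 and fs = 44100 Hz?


Frequency of DFT bin k:
f_k = k * fs / N
    = 50 * 44100 / 128
    = 2205000 / 128
    = 17226.562 Hz

17226.562 Hz


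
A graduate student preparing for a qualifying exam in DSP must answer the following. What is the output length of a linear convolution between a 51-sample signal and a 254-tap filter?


Linear convolution output length:
L = N + M - 1
  = 51 + 254 - 1
  = 304 samples

304


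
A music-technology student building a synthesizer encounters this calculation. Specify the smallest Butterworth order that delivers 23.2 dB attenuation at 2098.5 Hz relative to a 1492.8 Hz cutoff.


Butterworth filter order formula:
n = log10(10^(A/10) - 1) / (2 * log10(f_stop/f_pass))
10^(23.2/10) - 1 = 207.9296
f_stop/f_pass = 2098.5 / 1492.8 = 1.4057
n = 7.8357 -> ceil = 8

8


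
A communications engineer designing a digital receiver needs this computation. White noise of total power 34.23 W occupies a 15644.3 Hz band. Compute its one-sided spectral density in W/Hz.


Power spectral density:
PSD = P / BW
    = 34.23 / 15644.3
    = 0.00218802 W/Hz

0.00218802 W/Hz


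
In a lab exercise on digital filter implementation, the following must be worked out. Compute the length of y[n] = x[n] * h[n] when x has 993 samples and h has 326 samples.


Linear convolution output length:
L = N + M - 1
  = 993 + 326 - 1
  = 1318 samples

1318


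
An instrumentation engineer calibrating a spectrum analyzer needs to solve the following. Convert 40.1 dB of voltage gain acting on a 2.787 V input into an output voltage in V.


Output voltage from dB gain:
V_out = V_in * 10^(gain_dB / 20)
      = 2.787 * 10^(40.1 / 20)
      = 2.787 * 101.157945
      = 281.9272 V

281.9272 V


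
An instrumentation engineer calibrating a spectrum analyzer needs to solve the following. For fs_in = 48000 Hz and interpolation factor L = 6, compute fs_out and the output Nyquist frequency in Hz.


Step 1 — output sample rate after interpolation by L:
fs_out = L * fs_in = 6 * 48000 = 288000 Hz

Step 2 — Nyquist frequency of the output stream:
f_Nyq = fs_out / 2 = 288000 / 2 = 144000.0 Hz

fs_out = 288000 Hz; f_Nyquist = 144000.0 Hz


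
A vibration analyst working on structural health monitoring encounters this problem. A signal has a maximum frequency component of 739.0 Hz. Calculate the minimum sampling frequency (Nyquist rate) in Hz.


The Nyquist rate is twice the maximum frequency component.
fs_min = 2 * fmax
      = 2 * 739.0
      = 1478.0 Hz

1478.0


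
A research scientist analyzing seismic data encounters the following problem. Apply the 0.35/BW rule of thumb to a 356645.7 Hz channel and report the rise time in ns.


Rise time from bandwidth relationship:
tr = 0.35 / BW
   = 0.35 / 356645.7
   = 9.813661009e-07 s
   = 981.3661 ns

981.3661 ns


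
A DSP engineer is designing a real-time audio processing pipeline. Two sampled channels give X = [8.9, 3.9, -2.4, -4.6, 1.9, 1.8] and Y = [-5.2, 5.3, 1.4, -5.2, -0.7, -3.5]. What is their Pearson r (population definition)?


Pearson correlation coefficient (population):
r = cov(X,Y) / (std(X) * std(Y))
Mean X = 1.5833, Mean Y = -1.3167
Cov(X,Y) = -0.028611
Std(X) = 4.342586, Std(Y) = 3.796234
r = -0.0017

-0.0017


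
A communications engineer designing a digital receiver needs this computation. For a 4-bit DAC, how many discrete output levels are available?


Number of quantization levels = 2^N
= 2^4
= 16

16


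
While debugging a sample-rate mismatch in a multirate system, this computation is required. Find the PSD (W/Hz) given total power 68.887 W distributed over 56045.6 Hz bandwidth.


Power spectral density:
PSD = P / BW
    = 68.887 / 56045.6
    = 0.00122912 W/Hz

0.00122912 W/Hz


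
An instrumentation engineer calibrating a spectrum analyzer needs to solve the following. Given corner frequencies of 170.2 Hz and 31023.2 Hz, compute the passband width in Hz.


Bandwidth is the difference of -3dB frequencies:
BW = f_high - f_low
   = 31023.2 - 170.2
   = 30853.0 Hz

30853.0 Hz


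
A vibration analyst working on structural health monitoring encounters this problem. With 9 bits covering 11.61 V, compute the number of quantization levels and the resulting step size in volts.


Step 1 — number of quantization levels:
L = 2^N = 2^9 = 512

Step 2 — LSB step size:
delta = Vfs / L
      = 11.61 / 512
      = 0.02267578 V

Levels = 512; step size = 0.02267578 V


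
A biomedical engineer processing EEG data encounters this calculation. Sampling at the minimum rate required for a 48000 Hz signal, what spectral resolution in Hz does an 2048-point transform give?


Step 1 — Nyquist sampling rate:
fs = 2 * fmax = 2 * 48000 = 96000 Hz

Step 2 — DFT bin spacing:
df = fs / N = 96000 / 2048 = 46.875 Hz

46.875 Hz


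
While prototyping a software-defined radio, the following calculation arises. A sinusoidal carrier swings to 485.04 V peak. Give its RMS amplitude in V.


RMS voltage for a sinusoidal waveform:
V_rms = V_peak / sqrt(2)
      = 485.04 / 1.414214
      = 342.975 V

342.975 V


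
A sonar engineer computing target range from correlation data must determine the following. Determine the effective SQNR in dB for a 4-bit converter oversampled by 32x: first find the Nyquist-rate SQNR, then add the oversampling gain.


Step 1 — baseline SQNR at Nyquist:
SQNR_base = 6.02*N + 1.76
          = 6.02*4 + 1.76
          = 25.84 dB

Step 2 — oversampling processing gain:
G = 10*log10(OSR) = 10*log10(32) = 15.05 dB

Step 3 — total:
SQNR_total = 25.84 + 15.05 = 40.89 dB

Base SQNR = 25.84 dB; oversampled SQNR = 40.89 dB


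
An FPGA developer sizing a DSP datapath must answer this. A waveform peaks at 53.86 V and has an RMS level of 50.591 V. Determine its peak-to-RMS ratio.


Crest factor is the ratio of peak to RMS:
CF = V_peak / V_rms
   = 53.86 / 50.591
   = 1.0646

1.0646


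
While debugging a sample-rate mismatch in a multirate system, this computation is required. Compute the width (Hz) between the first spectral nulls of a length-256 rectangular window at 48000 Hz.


Main lobe width for a rectangular window:
Width = 2 * fs / N
      = 2 * 48000 / 256
      = 96000 / 256
      = 375.0 Hz

375.0 Hz


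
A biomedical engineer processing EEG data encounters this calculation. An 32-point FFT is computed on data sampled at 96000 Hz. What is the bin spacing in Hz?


DFT frequency resolution:
df = fs / N
   = 96000 / 32
   = 3000.0 Hz

3000.0 Hz


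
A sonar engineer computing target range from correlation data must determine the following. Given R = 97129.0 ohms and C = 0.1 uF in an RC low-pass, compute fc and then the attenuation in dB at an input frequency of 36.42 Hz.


Step 1 — cutoff frequency:
fc = 1 / (2*pi*R*C)
C = 0.1 uF = 1e-07 F
fc = 1 / (2*pi*97129.0*1e-07)
   = 16.3859 Hz

Step 2 — magnitude at f = 36.42 Hz:
|H(f)| = 1 / sqrt(1 + (f/fc)^2)
f/fc = 36.42 / 16.3859 = 2.222643
|H| = 1 / sqrt(1 + 4.940142) = 0.4103001
|H|_dB = 20*log10(0.4103001) = -7.74 dB

fc = 16.3859 Hz; |H(36.42 Hz)| = -7.74 dB


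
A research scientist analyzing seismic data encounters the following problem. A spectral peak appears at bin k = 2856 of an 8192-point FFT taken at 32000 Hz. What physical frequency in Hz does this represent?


Frequency of DFT bin k:
f_k = k * fs / N
    = 2856 * 32000 / 8192
    = 91392000 / 8192
    = 11156.25 Hz

11156.25 Hz


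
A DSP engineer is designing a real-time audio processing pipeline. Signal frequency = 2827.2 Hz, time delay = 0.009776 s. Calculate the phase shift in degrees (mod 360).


Phase shift from frequency and time delay:
phi = 360 * f * t_delay
    = 360 * 2827.2 * 0.009776
    = 9949.93 degrees
    mod 360 = 229.93 degrees

229.93 degrees


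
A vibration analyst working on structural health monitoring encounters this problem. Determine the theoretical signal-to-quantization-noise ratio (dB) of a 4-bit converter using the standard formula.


Theoretical SNR for a full-scale sinusoid:
SNR = 6.02 * N + 1.76
    = 6.02 * 4 + 1.76
    = 24.08 + 1.76
    = 25.84 dB

25.84 dB


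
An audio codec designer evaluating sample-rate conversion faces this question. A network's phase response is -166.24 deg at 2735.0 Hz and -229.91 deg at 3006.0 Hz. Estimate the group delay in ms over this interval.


Group delay from phase difference:
tau = -d(phi)/d(omega)
d(phi) = -63.67 deg = -1.111251 rad
d(omega) = 2*pi*(3006.0 - 2735.0) = 1702.7432 rad/s
tau = -(-1.111251) / 1702.7432
    = 0.6526 ms

0.6526 ms


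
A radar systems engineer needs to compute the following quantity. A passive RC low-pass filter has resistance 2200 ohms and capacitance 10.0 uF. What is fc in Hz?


Cutoff frequency of a first-order RC filter:
fc = 1 / (2 * pi * R * C)
C = 10.0 uF = 1e-05 F
fc = 1 / (2 * pi * 2200 * 1e-05)
   = 1 / 0.13823007675795
   = 7.234316 Hz

7.234316 Hz


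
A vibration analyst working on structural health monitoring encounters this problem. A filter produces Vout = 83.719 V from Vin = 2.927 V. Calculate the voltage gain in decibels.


Voltage gain in dB:
G = 20 * log10(Vout / Vin)
  = 20 * log10(83.719 / 2.927)
  = 20 * log10(28.602323)
  = 20 * 1.456401
  = 29.13 dB

29.13 dB


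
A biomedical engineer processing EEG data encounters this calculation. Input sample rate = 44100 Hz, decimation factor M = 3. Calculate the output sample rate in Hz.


Decimation reduces the sample rate:
fs_out = fs_in / M
       = 44100 / 3
       = 14700.0 Hz

14700.0 Hz


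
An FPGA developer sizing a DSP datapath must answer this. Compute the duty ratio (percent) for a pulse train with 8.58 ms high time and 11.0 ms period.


Duty cycle as a percentage:
DC = (t_on / T) * 100
   = (8.58 / 11.0) * 100
   = 0.78 * 100
   = 78.0 %

78.0 %


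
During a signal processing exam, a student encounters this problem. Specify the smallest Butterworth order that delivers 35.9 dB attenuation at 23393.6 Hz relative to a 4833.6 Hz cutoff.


Butterworth filter order formula:
n = log10(10^(A/10) - 1) / (2 * log10(f_stop/f_pass))
10^(35.9/10) - 1 = 3889.4514
f_stop/f_pass = 23393.6 / 4833.6 = 4.8398
n = 2.621 -> ceil = 3

3


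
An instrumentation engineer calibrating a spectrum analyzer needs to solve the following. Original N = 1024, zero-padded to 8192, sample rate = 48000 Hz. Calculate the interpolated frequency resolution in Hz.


Frequency resolution after zero-padding:
N_padded = 1024 * 8 = 8192
df = fs / N_padded
   = 48000 / 8192
   = 5.8594 Hz

5.8594 Hz


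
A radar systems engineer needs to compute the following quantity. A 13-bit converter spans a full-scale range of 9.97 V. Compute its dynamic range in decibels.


Dynamic range from full-scale to LSB:
V_min = V_max / 2^bits = 9.97 / 2^13
DR = 20 * log10(V_max / V_min)
   = 20 * log10(2^13)
   = 20 * 13 * log10(2)
   = 78.27 dB

78.27 dB


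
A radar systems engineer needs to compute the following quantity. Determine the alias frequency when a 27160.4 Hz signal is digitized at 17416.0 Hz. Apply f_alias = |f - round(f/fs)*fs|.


Compute the nearest integer multiple of fs to the signal:
n = round(27160.4 / 17416.0) = 2
f_alias = |27160.4 - 2 * 17416.0|
        = |27160.4 - 34832.0|
        = 7671.6 Hz

7671.6


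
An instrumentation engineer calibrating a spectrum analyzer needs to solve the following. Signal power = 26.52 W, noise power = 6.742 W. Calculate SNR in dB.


SNR in decibels:
SNR = 10 * log10(Ps / Pn)
    = 10 * log10(26.52 / 6.742)
    = 10 * log10(3.9336)
    = 10 * 0.5948
    = 5.95 dB

5.95 dB


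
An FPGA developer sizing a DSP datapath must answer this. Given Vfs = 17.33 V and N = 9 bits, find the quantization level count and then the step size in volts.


Step 1 — number of quantization levels:
L = 2^N = 2^9 = 512

Step 2 — LSB step size:
delta = Vfs / L
      = 17.33 / 512
      = 0.03384766 V

Levels = 512; step size = 0.03384766 V


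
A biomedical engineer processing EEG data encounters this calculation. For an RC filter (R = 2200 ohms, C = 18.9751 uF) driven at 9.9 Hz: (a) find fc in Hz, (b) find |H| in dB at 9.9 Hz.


Step 1 — cutoff frequency:
fc = 1 / (2*pi*R*C)
C = 18.9751 uF = 1.89751e-05 F
fc = 1 / (2*pi*2200*1.89751e-05)
   = 3.81253 Hz

Step 2 — magnitude at f = 9.9 Hz:
|H(f)| = 1 / sqrt(1 + (f/fc)^2)
f/fc = 9.9 / 3.81253 = 2.596701
|H| = 1 / sqrt(1 + 6.742856) = 0.3593763
|H|_dB = 20*log10(0.3593763) = -8.89 dB

fc = 3.81253 Hz; |H(9.9 Hz)| = -8.89 dB


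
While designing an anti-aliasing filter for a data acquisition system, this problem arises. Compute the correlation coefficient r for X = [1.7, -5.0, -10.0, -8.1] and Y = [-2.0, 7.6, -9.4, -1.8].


Pearson correlation coefficient (population):
r = cov(X,Y) / (std(X) * std(Y))
Mean X = -5.35, Mean Y = -1.4
Cov(X,Y) = 9.305
Std(X) = 4.444378, Std(Y) = 6.031584
r = 0.3471

0.3471
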